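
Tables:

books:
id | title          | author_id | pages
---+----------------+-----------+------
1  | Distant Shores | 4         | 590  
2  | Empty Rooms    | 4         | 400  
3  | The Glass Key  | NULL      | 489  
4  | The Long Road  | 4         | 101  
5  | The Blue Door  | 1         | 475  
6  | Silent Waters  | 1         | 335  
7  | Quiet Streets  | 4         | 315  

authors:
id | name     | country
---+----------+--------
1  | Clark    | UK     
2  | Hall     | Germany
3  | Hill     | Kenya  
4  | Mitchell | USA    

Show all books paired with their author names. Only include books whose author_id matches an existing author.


INNER JOIN keeps only books rows whose author_id matches an id in authors. Walk through each book:
  - book 1 (Distant Shores): author_id=4 -> matches Mitchell
  - book 2 (Empty Rooms): author_id=4 -> matches Mitchell
  - book 3 (The Glass Key): author_id=NULL, no match -> dropped
  - book 4 (The Long Road): author_id=4 -> matches Mitchell
  - book 5 (The Blue Door): author_id=1 -> matches Clark
  - book 6 (Silent Waters): author_id=1 -> matches Clark
  - book 7 (Quiet Streets): author_id=4 -> matches Mitchell
So 1 of 7 rows is dropped.

SQL:
SELECT a.title, b.name AS author
FROM books a
INNER JOIN authors b ON a.author_id = b.id

Result:
title          | author  
---------------+---------
Distant Shores | Mitchell
Empty Rooms    | Mitchell
The Long Road  | Mitchell
The Blue Door  | Clark   
Silent Waters  | Clark   
Quiet Streets  | Mitchell


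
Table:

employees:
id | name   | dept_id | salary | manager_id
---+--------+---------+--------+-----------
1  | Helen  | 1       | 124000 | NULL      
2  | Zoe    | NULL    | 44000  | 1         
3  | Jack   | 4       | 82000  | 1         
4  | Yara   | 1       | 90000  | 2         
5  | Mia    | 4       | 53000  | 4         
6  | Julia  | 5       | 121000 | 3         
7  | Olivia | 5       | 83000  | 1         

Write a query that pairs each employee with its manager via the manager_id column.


This is a self-join: employees is joined to a second copy of itself, matching each row's manager_id to another row's id. Use LEFT JOIN so rows with manager_id=NULL are kept.
  - employee 1 (Helen): manager_id=NULL -> NULL
  - employee 2 (Zoe): manager_id=1 -> Helen
  - employee 3 (Jack): manager_id=1 -> Helen
  - employee 4 (Yara): manager_id=2 -> Zoe
  - employee 5 (Mia): manager_id=4 -> Yara
  - employee 6 (Julia): manager_id=3 -> Jack
  - employee 7 (Olivia): manager_id=1 -> Helen

SQL:
SELECT a.name AS item, b.name AS manager
FROM employees a
LEFT JOIN employees b ON a.manager_id = b.id

Result:
item   | manager
-------+--------
Helen  | NULL   
Zoe    | Helen  
Jack   | Helen  
Yara   | Zoe    
Mia    | Yara   
Julia  | Jack   
Olivia | Helen  


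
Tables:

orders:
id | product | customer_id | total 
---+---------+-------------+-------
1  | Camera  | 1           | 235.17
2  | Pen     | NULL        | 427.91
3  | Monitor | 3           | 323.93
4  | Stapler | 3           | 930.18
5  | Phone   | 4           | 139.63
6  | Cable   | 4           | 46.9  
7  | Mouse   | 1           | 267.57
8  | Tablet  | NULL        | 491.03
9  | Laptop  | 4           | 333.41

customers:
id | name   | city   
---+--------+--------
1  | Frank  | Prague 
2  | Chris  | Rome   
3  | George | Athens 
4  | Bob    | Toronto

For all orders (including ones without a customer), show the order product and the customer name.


LEFT JOIN keeps every row from orders (the left table); where customer_id has no match in customers, the customer columns become NULL. Walk through each order:
  - order 1 (Camera): customer_id=1 -> matches Frank
  - order 2 (Pen): customer_id=NULL, no match -> kept with NULL
  - order 3 (Monitor): customer_id=3 -> matches George
  - order 4 (Stapler): customer_id=3 -> matches George
  - order 5 (Phone): customer_id=4 -> matches Bob
  - order 6 (Cable): customer_id=4 -> matches Bob
  - order 7 (Mouse): customer_id=1 -> matches Frank
  - order 8 (Tablet): customer_id=NULL, no match -> kept with NULL
  - order 9 (Laptop): customer_id=4 -> matches Bob
All 9 rows appear; 2 have NULL customer.

SQL:
SELECT a.product, b.name AS customer
FROM orders a
LEFT JOIN customers b ON a.customer_id = b.id

Result:
product | customer
--------+---------
Camera  | Frank   
Pen     | NULL    
Monitor | George  
Stapler | George  
Phone   | Bob     
Cable   | Bob     
Mouse   | Frank   
Tablet  | NULL    
Laptop  | Bob     


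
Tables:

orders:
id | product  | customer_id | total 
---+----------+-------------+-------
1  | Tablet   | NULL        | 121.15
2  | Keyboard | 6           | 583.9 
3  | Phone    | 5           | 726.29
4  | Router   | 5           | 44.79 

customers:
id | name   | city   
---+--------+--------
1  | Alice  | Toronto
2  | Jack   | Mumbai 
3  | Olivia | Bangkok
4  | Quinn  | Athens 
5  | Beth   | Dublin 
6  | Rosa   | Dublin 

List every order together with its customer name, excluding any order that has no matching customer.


INNER JOIN keeps only orders rows whose customer_id matches an id in customers. Walk through each order:
  - order 1 (Tablet): customer_id=NULL, no match -> dropped
  - order 2 (Keyboard): customer_id=6 -> matches Rosa
  - order 3 (Phone): customer_id=5 -> matches Beth
  - order 4 (Router): customer_id=5 -> matches Beth
So 1 of 4 rows is dropped.

SQL:
SELECT a.product, b.name AS customer
FROM orders a
INNER JOIN customers b ON a.customer_id = b.id

Result:
product  | customer
---------+---------
Keyboard | Rosa    
Phone    | Beth    
Router   | Beth    


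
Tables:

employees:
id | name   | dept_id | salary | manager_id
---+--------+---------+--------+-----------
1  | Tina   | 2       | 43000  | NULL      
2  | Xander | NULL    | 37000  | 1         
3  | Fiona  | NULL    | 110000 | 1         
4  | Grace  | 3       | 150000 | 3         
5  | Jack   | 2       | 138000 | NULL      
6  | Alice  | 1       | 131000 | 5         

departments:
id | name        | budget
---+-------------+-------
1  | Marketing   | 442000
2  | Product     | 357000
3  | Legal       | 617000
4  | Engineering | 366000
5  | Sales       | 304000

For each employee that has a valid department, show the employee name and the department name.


INNER JOIN keeps only employees rows whose dept_id matches an id in departments. Walk through each employee:
  - employee 1 (Tina): dept_id=2 -> matches Product
  - employee 2 (Xander): dept_id=NULL, no match -> dropped
  - employee 3 (Fiona): dept_id=NULL, no match -> dropped
  - employee 4 (Grace): dept_id=3 -> matches Legal
  - employee 5 (Jack): dept_id=2 -> matches Product
  - employee 6 (Alice): dept_id=1 -> matches Marketing
So 2 of 6 rows are dropped.

SQL:
SELECT a.name, b.name AS department
FROM employees a
INNER JOIN departments b ON a.dept_id = b.id

Result:
name  | department
------+-----------
Tina  | Product   
Grace | Legal     
Jack  | Product   
Alice | Marketing 


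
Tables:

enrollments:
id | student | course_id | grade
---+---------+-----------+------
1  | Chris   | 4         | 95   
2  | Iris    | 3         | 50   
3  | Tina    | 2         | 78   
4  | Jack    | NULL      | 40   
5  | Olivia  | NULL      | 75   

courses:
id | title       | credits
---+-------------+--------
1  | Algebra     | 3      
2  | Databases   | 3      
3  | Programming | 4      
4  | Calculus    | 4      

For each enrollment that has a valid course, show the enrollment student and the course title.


INNER JOIN keeps only enrollments rows whose course_id matches an id in courses. Walk through each enrollment:
  - enrollment 1 (Chris): course_id=4 -> matches Calculus
  - enrollment 2 (Iris): course_id=3 -> matches Programming
  - enrollment 3 (Tina): course_id=2 -> matches Databases
  - enrollment 4 (Jack): course_id=NULL, no match -> dropped
  - enrollment 5 (Olivia): course_id=NULL, no match -> dropped
So 2 of 5 rows are dropped.

SQL:
SELECT a.student, b.title AS course
FROM enrollments a
INNER JOIN courses b ON a.course_id = b.id

Result:
student | course     
--------+------------
Chris   | Calculus   
Iris    | Programming
Tina    | Databases  


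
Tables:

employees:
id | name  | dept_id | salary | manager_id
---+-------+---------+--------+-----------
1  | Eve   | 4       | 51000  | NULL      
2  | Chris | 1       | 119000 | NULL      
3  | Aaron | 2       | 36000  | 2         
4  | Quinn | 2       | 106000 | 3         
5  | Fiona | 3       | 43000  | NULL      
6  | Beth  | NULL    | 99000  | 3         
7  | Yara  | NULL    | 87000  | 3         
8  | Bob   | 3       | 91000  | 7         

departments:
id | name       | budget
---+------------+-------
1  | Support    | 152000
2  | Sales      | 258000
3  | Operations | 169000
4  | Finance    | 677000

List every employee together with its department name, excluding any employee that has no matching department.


INNER JOIN keeps only employees rows whose dept_id matches an id in departments. Walk through each employee:
  - employee 1 (Eve): dept_id=4 -> matches Finance
  - employee 2 (Chris): dept_id=1 -> matches Support
  - employee 3 (Aaron): dept_id=2 -> matches Sales
  - employee 4 (Quinn): dept_id=2 -> matches Sales
  - employee 5 (Fiona): dept_id=3 -> matches Operations
  - employee 6 (Beth): dept_id=NULL, no match -> dropped
  - employee 7 (Yara): dept_id=NULL, no match -> dropped
  - employee 8 (Bob): dept_id=3 -> matches Operations
So 2 of 8 rows are dropped.

SQL:
SELECT a.name, b.name AS department
FROM employees a
INNER JOIN departments b ON a.dept_id = b.id

Result:
name  | department
------+-----------
Eve   | Finance   
Chris | Support   
Aaron | Sales     
Quinn | Sales     
Fiona | Operations
Bob   | Operations


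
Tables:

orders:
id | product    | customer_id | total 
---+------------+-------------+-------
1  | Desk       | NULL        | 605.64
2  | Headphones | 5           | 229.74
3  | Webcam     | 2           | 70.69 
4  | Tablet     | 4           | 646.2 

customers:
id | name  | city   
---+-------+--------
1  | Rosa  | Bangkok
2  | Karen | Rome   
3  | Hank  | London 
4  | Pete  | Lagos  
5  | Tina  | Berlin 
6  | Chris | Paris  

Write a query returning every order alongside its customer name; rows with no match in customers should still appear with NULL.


LEFT JOIN keeps every row from orders (the left table); where customer_id has no match in customers, the customer columns become NULL. Walk through each order:
  - order 1 (Desk): customer_id=NULL, no match -> kept with NULL
  - order 2 (Headphones): customer_id=5 -> matches Tina
  - order 3 (Webcam): customer_id=2 -> matches Karen
  - order 4 (Tablet): customer_id=4 -> matches Pete
All 4 rows appear; 1 has NULL customer.

SQL:
SELECT a.product, b.name AS customer
FROM orders a
LEFT JOIN customers b ON a.customer_id = b.id

Result:
product    | customer
-----------+---------
Desk       | NULL    
Headphones | Tina    
Webcam     | Karen   
Tablet     | Pete    


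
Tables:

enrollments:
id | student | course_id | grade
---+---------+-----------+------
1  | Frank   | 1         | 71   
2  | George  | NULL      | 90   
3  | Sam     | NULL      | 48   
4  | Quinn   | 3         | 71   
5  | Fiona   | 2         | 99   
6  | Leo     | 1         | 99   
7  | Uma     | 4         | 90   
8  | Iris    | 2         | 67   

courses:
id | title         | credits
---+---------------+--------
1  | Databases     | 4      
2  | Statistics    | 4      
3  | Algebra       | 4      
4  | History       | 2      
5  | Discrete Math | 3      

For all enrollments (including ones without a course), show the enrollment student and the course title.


LEFT JOIN keeps every row from enrollments (the left table); where course_id has no match in courses, the course columns become NULL. Walk through each enrollment:
  - enrollment 1 (Frank): course_id=1 -> matches Databases
  - enrollment 2 (George): course_id=NULL, no match -> kept with NULL
  - enrollment 3 (Sam): course_id=NULL, no match -> kept with NULL
  - enrollment 4 (Quinn): course_id=3 -> matches Algebra
  - enrollment 5 (Fiona): course_id=2 -> matches Statistics
  - enrollment 6 (Leo): course_id=1 -> matches Databases
  - enrollment 7 (Uma): course_id=4 -> matches History
  - enrollment 8 (Iris): course_id=2 -> matches Statistics
All 8 rows appear; 2 have NULL course.

SQL:
SELECT a.student, b.title AS course
FROM enrollments a
LEFT JOIN courses b ON a.course_id = b.id

Result:
student | course    
--------+-----------
Frank   | Databases 
George  | NULL      
Sam     | NULL      
Quinn   | Algebra   
Fiona   | Statistics
Leo     | Databases 
Uma     | History   
Iris    | Statistics


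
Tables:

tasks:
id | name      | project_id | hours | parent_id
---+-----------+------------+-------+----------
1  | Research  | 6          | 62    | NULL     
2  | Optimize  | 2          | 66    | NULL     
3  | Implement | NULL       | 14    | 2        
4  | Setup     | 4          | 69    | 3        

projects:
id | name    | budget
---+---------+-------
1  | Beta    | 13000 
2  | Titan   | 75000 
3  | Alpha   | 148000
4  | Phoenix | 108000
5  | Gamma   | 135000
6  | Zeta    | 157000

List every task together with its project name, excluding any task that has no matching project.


INNER JOIN keeps only tasks rows whose project_id matches an id in projects. Walk through each task:
  - task 1 (Research): project_id=6 -> matches Zeta
  - task 2 (Optimize): project_id=2 -> matches Titan
  - task 3 (Implement): project_id=NULL, no match -> dropped
  - task 4 (Setup): project_id=4 -> matches Phoenix
So 1 of 4 rows is dropped.

SQL:
SELECT a.name, b.name AS project
FROM tasks a
INNER JOIN projects b ON a.project_id = b.id

Result:
name     | project
---------+--------
Research | Zeta   
Optimize | Titan  
Setup    | Phoenix


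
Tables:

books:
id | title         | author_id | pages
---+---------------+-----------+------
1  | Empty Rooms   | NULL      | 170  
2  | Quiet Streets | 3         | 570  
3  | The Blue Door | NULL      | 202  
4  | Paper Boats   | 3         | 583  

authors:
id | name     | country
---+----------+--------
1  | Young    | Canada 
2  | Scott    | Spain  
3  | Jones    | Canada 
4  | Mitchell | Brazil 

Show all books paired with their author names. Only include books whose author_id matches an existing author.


INNER JOIN keeps only books rows whose author_id matches an id in authors. Walk through each book:
  - book 1 (Empty Rooms): author_id=NULL, no match -> dropped
  - book 2 (Quiet Streets): author_id=3 -> matches Jones
  - book 3 (The Blue Door): author_id=NULL, no match -> dropped
  - book 4 (Paper Boats): author_id=3 -> matches Jones
So 2 of 4 rows are dropped.

SQL:
SELECT a.title, b.name AS author
FROM books a
INNER JOIN authors b ON a.author_id = b.id

Result:
title         | author
--------------+-------
Quiet Streets | Jones 
Paper Boats   | Jones 


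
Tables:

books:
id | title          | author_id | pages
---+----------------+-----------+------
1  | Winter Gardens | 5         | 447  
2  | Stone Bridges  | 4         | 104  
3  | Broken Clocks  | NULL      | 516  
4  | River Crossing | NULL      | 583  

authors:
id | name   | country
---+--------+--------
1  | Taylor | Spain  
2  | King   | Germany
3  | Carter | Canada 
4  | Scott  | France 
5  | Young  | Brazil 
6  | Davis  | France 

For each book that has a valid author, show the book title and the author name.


INNER JOIN keeps only books rows whose author_id matches an id in authors. Walk through each book:
  - book 1 (Winter Gardens): author_id=5 -> matches Young
  - book 2 (Stone Bridges): author_id=4 -> matches Scott
  - book 3 (Broken Clocks): author_id=NULL, no match -> dropped
  - book 4 (River Crossing): author_id=NULL, no match -> dropped
So 2 of 4 rows are dropped.

SQL:
SELECT a.title, b.name AS author
FROM books a
INNER JOIN authors b ON a.author_id = b.id

Result:
title          | author
---------------+-------
Winter Gardens | Young 
Stone Bridges  | Scott 


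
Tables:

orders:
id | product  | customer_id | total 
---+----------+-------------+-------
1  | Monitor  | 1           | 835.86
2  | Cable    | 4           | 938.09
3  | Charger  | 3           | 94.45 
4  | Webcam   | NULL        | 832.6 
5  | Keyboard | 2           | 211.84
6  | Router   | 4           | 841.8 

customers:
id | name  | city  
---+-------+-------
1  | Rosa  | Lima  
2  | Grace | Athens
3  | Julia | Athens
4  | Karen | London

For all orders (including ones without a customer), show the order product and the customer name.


LEFT JOIN keeps every row from orders (the left table); where customer_id has no match in customers, the customer columns become NULL. Walk through each order:
  - order 1 (Monitor): customer_id=1 -> matches Rosa
  - order 2 (Cable): customer_id=4 -> matches Karen
  - order 3 (Charger): customer_id=3 -> matches Julia
  - order 4 (Webcam): customer_id=NULL, no match -> kept with NULL
  - order 5 (Keyboard): customer_id=2 -> matches Grace
  - order 6 (Router): customer_id=4 -> matches Karen
All 6 rows appear; 1 has NULL customer.

SQL:
SELECT a.product, b.name AS customer
FROM orders a
LEFT JOIN customers b ON a.customer_id = b.id

Result:
product  | customer
---------+---------
Monitor  | Rosa    
Cable    | Karen   
Charger  | Julia   
Webcam   | NULL    
Keyboard | Grace   
Router   | Karen   


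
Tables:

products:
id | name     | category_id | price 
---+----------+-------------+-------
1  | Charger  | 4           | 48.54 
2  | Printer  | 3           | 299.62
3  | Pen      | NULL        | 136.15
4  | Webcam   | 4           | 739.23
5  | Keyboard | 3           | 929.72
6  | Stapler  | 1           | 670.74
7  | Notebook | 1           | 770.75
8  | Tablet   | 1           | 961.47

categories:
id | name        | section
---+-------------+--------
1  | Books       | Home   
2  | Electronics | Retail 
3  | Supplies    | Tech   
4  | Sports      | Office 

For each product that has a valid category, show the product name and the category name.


INNER JOIN keeps only products rows whose category_id matches an id in categories. Walk through each product:
  - product 1 (Charger): category_id=4 -> matches Sports
  - product 2 (Printer): category_id=3 -> matches Supplies
  - product 3 (Pen): category_id=NULL, no match -> dropped
  - product 4 (Webcam): category_id=4 -> matches Sports
  - product 5 (Keyboard): category_id=3 -> matches Supplies
  - product 6 (Stapler): category_id=1 -> matches Books
  - product 7 (Notebook): category_id=1 -> matches Books
  - product 8 (Tablet): category_id=1 -> matches Books
So 1 of 8 rows is dropped.

SQL:
SELECT a.name, b.name AS category
FROM products a
INNER JOIN categories b ON a.category_id = b.id

Result:
name     | category
---------+---------
Charger  | Sports  
Printer  | Supplies
Webcam   | Sports  
Keyboard | Supplies
Stapler  | Books   
Notebook | Books   
Tablet   | Books   


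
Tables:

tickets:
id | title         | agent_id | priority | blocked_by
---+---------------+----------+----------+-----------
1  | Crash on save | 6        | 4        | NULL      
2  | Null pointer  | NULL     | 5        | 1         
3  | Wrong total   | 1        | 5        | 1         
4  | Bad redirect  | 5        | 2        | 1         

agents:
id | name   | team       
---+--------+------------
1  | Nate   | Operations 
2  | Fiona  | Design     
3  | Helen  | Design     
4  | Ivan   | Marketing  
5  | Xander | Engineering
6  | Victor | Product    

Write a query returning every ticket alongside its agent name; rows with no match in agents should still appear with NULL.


LEFT JOIN keeps every row from tickets (the left table); where agent_id has no match in agents, the agent columns become NULL. Walk through each ticket:
  - ticket 1 (Crash on save): agent_id=6 -> matches Victor
  - ticket 2 (Null pointer): agent_id=NULL, no match -> kept with NULL
  - ticket 3 (Wrong total): agent_id=1 -> matches Nate
  - ticket 4 (Bad redirect): agent_id=5 -> matches Xander
All 4 rows appear; 1 has NULL agent.

SQL:
SELECT a.title, b.name AS agent
FROM tickets a
LEFT JOIN agents b ON a.agent_id = b.id

Result:
title         | agent 
--------------+-------
Crash on save | Victor
Null pointer  | NULL  
Wrong total   | Nate  
Bad redirect  | Xander


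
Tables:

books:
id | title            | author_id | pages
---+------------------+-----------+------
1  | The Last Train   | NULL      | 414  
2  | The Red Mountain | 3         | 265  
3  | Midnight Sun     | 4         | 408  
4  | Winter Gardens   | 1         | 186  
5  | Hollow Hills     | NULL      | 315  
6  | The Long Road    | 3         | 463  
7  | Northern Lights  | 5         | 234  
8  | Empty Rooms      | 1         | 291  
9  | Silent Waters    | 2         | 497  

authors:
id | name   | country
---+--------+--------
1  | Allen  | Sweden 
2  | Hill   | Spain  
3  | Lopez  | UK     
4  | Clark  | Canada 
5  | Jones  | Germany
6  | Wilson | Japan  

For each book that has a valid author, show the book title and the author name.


INNER JOIN keeps only books rows whose author_id matches an id in authors. Walk through each book:
  - book 1 (The Last Train): author_id=NULL, no match -> dropped
  - book 2 (The Red Mountain): author_id=3 -> matches Lopez
  - book 3 (Midnight Sun): author_id=4 -> matches Clark
  - book 4 (Winter Gardens): author_id=1 -> matches Allen
  - book 5 (Hollow Hills): author_id=NULL, no match -> dropped
  - book 6 (The Long Road): author_id=3 -> matches Lopez
  - book 7 (Northern Lights): author_id=5 -> matches Jones
  - book 8 (Empty Rooms): author_id=1 -> matches Allen
  - book 9 (Silent Waters): author_id=2 -> matches Hill
So 2 of 9 rows are dropped.

SQL:
SELECT a.title, b.name AS author
FROM books a
INNER JOIN authors b ON a.author_id = b.id

Result:
title            | author
-----------------+-------
The Red Mountain | Lopez 
Midnight Sun     | Clark 
Winter Gardens   | Allen 
The Long Road    | Lopez 
Northern Lights  | Jones 
Empty Rooms      | Allen 
Silent Waters    | Hill  


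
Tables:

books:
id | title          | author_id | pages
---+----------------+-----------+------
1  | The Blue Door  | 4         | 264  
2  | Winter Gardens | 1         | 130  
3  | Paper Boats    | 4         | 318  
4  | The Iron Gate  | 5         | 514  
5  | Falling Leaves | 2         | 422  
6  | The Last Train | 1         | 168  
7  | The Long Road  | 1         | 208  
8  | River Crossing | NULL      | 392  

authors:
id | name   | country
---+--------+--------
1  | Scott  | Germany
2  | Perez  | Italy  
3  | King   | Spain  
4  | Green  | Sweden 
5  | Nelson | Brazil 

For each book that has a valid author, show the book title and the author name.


INNER JOIN keeps only books rows whose author_id matches an id in authors. Walk through each book:
  - book 1 (The Blue Door): author_id=4 -> matches Green
  - book 2 (Winter Gardens): author_id=1 -> matches Scott
  - book 3 (Paper Boats): author_id=4 -> matches Green
  - book 4 (The Iron Gate): author_id=5 -> matches Nelson
  - book 5 (Falling Leaves): author_id=2 -> matches Perez
  - book 6 (The Last Train): author_id=1 -> matches Scott
  - book 7 (The Long Road): author_id=1 -> matches Scott
  - book 8 (River Crossing): author_id=NULL, no match -> dropped
So 1 of 8 rows is dropped.

SQL:
SELECT a.title, b.name AS author
FROM books a
INNER JOIN authors b ON a.author_id = b.id

Result:
title          | author
---------------+-------
The Blue Door  | Green 
Winter Gardens | Scott 
Paper Boats    | Green 
The Iron Gate  | Nelson
Falling Leaves | Perez 
The Last Train | Scott 
The Long Road  | Scott 


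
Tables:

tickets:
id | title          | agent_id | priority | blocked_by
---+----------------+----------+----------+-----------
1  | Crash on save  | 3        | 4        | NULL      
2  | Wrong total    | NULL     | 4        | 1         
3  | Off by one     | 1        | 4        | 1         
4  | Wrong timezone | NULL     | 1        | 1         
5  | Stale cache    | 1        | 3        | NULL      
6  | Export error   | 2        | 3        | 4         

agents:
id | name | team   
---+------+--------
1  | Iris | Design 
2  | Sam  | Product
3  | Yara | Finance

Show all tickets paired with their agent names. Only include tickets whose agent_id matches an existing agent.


INNER JOIN keeps only tickets rows whose agent_id matches an id in agents. Walk through each ticket:
  - ticket 1 (Crash on save): agent_id=3 -> matches Yara
  - ticket 2 (Wrong total): agent_id=NULL, no match -> dropped
  - ticket 3 (Off by one): agent_id=1 -> matches Iris
  - ticket 4 (Wrong timezone): agent_id=NULL, no match -> dropped
  - ticket 5 (Stale cache): agent_id=1 -> matches Iris
  - ticket 6 (Export error): agent_id=2 -> matches Sam
So 2 of 6 rows are dropped.

SQL:
SELECT a.title, b.name AS agent
FROM tickets a
INNER JOIN agents b ON a.agent_id = b.id

Result:
title         | agent
--------------+------
Crash on save | Yara 
Off by one    | Iris 
Stale cache   | Iris 
Export error  | Sam  


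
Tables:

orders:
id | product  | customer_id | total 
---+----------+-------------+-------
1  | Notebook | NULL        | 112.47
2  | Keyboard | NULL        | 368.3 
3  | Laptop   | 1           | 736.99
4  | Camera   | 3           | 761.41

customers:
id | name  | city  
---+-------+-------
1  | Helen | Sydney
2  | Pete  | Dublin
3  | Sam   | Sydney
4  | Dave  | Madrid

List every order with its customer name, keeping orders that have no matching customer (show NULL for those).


LEFT JOIN keeps every row from orders (the left table); where customer_id has no match in customers, the customer columns become NULL. Walk through each order:
  - order 1 (Notebook): customer_id=NULL, no match -> kept with NULL
  - order 2 (Keyboard): customer_id=NULL, no match -> kept with NULL
  - order 3 (Laptop): customer_id=1 -> matches Helen
  - order 4 (Camera): customer_id=3 -> matches Sam
All 4 rows appear; 2 have NULL customer.

SQL:
SELECT a.product, b.name AS customer
FROM orders a
LEFT JOIN customers b ON a.customer_id = b.id

Result:
product  | customer
---------+---------
Notebook | NULL    
Keyboard | NULL    
Laptop   | Helen   
Camera   | Sam     


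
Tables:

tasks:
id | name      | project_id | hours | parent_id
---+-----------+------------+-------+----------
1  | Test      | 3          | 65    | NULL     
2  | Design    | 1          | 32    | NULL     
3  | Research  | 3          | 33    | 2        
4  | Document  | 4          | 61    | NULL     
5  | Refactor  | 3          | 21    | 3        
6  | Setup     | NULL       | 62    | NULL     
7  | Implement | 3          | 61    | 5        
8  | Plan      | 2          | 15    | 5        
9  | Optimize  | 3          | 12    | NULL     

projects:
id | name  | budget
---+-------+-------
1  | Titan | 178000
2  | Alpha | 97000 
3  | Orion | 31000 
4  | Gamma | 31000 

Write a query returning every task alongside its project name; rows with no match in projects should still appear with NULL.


LEFT JOIN keeps every row from tasks (the left table); where project_id has no match in projects, the project columns become NULL. Walk through each task:
  - task 1 (Test): project_id=3 -> matches Orion
  - task 2 (Design): project_id=1 -> matches Titan
  - task 3 (Research): project_id=3 -> matches Orion
  - task 4 (Document): project_id=4 -> matches Gamma
  - task 5 (Refactor): project_id=3 -> matches Orion
  - task 6 (Setup): project_id=NULL, no match -> kept with NULL
  - task 7 (Implement): project_id=3 -> matches Orion
  - task 8 (Plan): project_id=2 -> matches Alpha
  - task 9 (Optimize): project_id=3 -> matches Orion
All 9 rows appear; 1 has NULL project.

SQL:
SELECT a.name, b.name AS project
FROM tasks a
LEFT JOIN projects b ON a.project_id = b.id

Result:
name      | project
----------+--------
Test      | Orion  
Design    | Titan  
Research  | Orion  
Document  | Gamma  
Refactor  | Orion  
Setup     | NULL   
Implement | Orion  
Plan      | Alpha  
Optimize  | Orion  


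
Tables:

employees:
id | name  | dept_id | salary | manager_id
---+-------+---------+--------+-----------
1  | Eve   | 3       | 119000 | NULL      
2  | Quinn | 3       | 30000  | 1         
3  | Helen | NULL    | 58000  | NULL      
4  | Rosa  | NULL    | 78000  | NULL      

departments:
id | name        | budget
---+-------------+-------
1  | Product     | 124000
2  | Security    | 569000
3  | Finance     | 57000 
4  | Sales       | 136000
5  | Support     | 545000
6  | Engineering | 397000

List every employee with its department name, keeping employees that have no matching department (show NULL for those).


LEFT JOIN keeps every row from employees (the left table); where dept_id has no match in departments, the department columns become NULL. Walk through each employee:
  - employee 1 (Eve): dept_id=3 -> matches Finance
  - employee 2 (Quinn): dept_id=3 -> matches Finance
  - employee 3 (Helen): dept_id=NULL, no match -> kept with NULL
  - employee 4 (Rosa): dept_id=NULL, no match -> kept with NULL
All 4 rows appear; 2 have NULL department.

SQL:
SELECT a.name, b.name AS department
FROM employees a
LEFT JOIN departments b ON a.dept_id = b.id

Result:
name  | department
------+-----------
Eve   | Finance   
Quinn | Finance   
Helen | NULL      
Rosa  | NULL      


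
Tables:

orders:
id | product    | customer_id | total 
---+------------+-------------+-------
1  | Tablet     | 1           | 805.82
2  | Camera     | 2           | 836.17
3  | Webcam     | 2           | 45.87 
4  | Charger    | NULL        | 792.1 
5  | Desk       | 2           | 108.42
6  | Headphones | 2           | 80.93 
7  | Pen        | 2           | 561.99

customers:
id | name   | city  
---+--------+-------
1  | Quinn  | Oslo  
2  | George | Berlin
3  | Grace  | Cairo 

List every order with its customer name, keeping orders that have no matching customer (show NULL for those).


LEFT JOIN keeps every row from orders (the left table); where customer_id has no match in customers, the customer columns become NULL. Walk through each order:
  - order 1 (Tablet): customer_id=1 -> matches Quinn
  - order 2 (Camera): customer_id=2 -> matches George
  - order 3 (Webcam): customer_id=2 -> matches George
  - order 4 (Charger): customer_id=NULL, no match -> kept with NULL
  - order 5 (Desk): customer_id=2 -> matches George
  - order 6 (Headphones): customer_id=2 -> matches George
  - order 7 (Pen): customer_id=2 -> matches George
All 7 rows appear; 1 has NULL customer.

SQL:
SELECT a.product, b.name AS customer
FROM orders a
LEFT JOIN customers b ON a.customer_id = b.id

Result:
product    | customer
-----------+---------
Tablet     | Quinn   
Camera     | George  
Webcam     | George  
Charger    | NULL    
Desk       | George  
Headphones | George  
Pen        | George  


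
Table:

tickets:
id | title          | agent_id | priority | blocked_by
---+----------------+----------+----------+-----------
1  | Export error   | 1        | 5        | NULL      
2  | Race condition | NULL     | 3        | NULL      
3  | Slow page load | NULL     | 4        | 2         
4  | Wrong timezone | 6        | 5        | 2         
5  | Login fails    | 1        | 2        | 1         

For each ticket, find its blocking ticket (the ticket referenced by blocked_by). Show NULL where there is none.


This is a self-join: tickets is joined to a second copy of itself, matching each row's blocked_by to another row's id. Use LEFT JOIN so rows with blocked_by=NULL are kept.
  - ticket 1 (Export error): blocked_by=NULL -> NULL
  - ticket 2 (Race condition): blocked_by=NULL -> NULL
  - ticket 3 (Slow page load): blocked_by=2 -> Race condition
  - ticket 4 (Wrong timezone): blocked_by=2 -> Race condition
  - ticket 5 (Login fails): blocked_by=1 -> Export error

SQL:
SELECT a.title AS item, b.title AS blocked_by
FROM tickets a
LEFT JOIN tickets b ON a.blocked_by = b.id

Result:
item           | blocked_by    
---------------+---------------
Export error   | NULL          
Race condition | NULL          
Slow page load | Race condition
Wrong timezone | Race condition
Login fails    | Export error  


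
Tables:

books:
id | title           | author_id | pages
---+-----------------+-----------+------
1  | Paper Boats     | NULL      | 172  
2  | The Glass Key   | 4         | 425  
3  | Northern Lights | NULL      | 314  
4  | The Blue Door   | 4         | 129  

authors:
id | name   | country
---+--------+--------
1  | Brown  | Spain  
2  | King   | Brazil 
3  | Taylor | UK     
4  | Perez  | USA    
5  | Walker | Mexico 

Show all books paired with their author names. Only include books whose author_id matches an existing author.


INNER JOIN keeps only books rows whose author_id matches an id in authors. Walk through each book:
  - book 1 (Paper Boats): author_id=NULL, no match -> dropped
  - book 2 (The Glass Key): author_id=4 -> matches Perez
  - book 3 (Northern Lights): author_id=NULL, no match -> dropped
  - book 4 (The Blue Door): author_id=4 -> matches Perez
So 2 of 4 rows are dropped.

SQL:
SELECT a.title, b.name AS author
FROM books a
INNER JOIN authors b ON a.author_id = b.id

Result:
title         | author
--------------+-------
The Glass Key | Perez 
The Blue Door | Perez 


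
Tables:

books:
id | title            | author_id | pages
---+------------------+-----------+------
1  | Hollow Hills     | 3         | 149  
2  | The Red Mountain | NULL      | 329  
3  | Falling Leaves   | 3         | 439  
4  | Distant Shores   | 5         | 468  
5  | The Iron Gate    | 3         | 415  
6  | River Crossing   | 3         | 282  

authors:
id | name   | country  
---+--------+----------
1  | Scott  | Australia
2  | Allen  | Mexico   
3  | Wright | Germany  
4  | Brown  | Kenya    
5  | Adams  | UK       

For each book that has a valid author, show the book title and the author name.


INNER JOIN keeps only books rows whose author_id matches an id in authors. Walk through each book:
  - book 1 (Hollow Hills): author_id=3 -> matches Wright
  - book 2 (The Red Mountain): author_id=NULL, no match -> dropped
  - book 3 (Falling Leaves): author_id=3 -> matches Wright
  - book 4 (Distant Shores): author_id=5 -> matches Adams
  - book 5 (The Iron Gate): author_id=3 -> matches Wright
  - book 6 (River Crossing): author_id=3 -> matches Wright
So 1 of 6 rows is dropped.

SQL:
SELECT a.title, b.name AS author
FROM books a
INNER JOIN authors b ON a.author_id = b.id

Result:
title          | author
---------------+-------
Hollow Hills   | Wright
Falling Leaves | Wright
Distant Shores | Adams 
The Iron Gate  | Wright
River Crossing | Wright


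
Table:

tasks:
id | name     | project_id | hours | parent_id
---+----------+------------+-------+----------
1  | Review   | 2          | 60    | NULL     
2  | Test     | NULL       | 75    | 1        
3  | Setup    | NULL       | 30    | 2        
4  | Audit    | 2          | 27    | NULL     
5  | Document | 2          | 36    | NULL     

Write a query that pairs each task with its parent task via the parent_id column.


This is a self-join: tasks is joined to a second copy of itself, matching each row's parent_id to another row's id. Use LEFT JOIN so rows with parent_id=NULL are kept.
  - task 1 (Review): parent_id=NULL -> NULL
  - task 2 (Test): parent_id=1 -> Review
  - task 3 (Setup): parent_id=2 -> Test
  - task 4 (Audit): parent_id=NULL -> NULL
  - task 5 (Document): parent_id=NULL -> NULL

SQL:
SELECT a.name AS item, b.name AS parent
FROM tasks a
LEFT JOIN tasks b ON a.parent_id = b.id

Result:
item     | parent
---------+-------
Review   | NULL  
Test     | Review
Setup    | Test  
Audit    | NULL  
Document | NULL  


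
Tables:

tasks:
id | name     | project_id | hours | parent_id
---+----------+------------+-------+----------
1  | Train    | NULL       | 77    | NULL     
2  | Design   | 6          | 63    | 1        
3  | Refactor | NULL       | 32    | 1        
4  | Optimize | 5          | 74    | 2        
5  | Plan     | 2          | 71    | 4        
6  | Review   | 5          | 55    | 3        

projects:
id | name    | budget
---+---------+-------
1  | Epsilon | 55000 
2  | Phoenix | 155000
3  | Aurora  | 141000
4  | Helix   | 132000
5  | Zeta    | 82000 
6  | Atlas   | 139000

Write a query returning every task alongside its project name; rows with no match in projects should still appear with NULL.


LEFT JOIN keeps every row from tasks (the left table); where project_id has no match in projects, the project columns become NULL. Walk through each task:
  - task 1 (Train): project_id=NULL, no match -> kept with NULL
  - task 2 (Design): project_id=6 -> matches Atlas
  - task 3 (Refactor): project_id=NULL, no match -> kept with NULL
  - task 4 (Optimize): project_id=5 -> matches Zeta
  - task 5 (Plan): project_id=2 -> matches Phoenix
  - task 6 (Review): project_id=5 -> matches Zeta
All 6 rows appear; 2 have NULL project.

SQL:
SELECT a.name, b.name AS project
FROM tasks a
LEFT JOIN projects b ON a.project_id = b.id

Result:
name     | project
---------+--------
Train    | NULL   
Design   | Atlas  
Refactor | NULL   
Optimize | Zeta   
Plan     | Phoenix
Review   | Zeta   


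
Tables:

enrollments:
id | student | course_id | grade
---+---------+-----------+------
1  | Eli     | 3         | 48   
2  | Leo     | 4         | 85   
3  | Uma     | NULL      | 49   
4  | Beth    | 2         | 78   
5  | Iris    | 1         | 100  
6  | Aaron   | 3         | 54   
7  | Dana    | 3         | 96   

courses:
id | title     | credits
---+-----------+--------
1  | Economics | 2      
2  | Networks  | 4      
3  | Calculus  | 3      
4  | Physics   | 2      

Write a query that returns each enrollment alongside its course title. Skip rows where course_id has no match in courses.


INNER JOIN keeps only enrollments rows whose course_id matches an id in courses. Walk through each enrollment:
  - enrollment 1 (Eli): course_id=3 -> matches Calculus
  - enrollment 2 (Leo): course_id=4 -> matches Physics
  - enrollment 3 (Uma): course_id=NULL, no match -> dropped
  - enrollment 4 (Beth): course_id=2 -> matches Networks
  - enrollment 5 (Iris): course_id=1 -> matches Economics
  - enrollment 6 (Aaron): course_id=3 -> matches Calculus
  - enrollment 7 (Dana): course_id=3 -> matches Calculus
So 1 of 7 rows is dropped.

SQL:
SELECT a.student, b.title AS course
FROM enrollments a
INNER JOIN courses b ON a.course_id = b.id

Result:
student | course   
--------+----------
Eli     | Calculus 
Leo     | Physics  
Beth    | Networks 
Iris    | Economics
Aaron   | Calculus 
Dana    | Calculus 


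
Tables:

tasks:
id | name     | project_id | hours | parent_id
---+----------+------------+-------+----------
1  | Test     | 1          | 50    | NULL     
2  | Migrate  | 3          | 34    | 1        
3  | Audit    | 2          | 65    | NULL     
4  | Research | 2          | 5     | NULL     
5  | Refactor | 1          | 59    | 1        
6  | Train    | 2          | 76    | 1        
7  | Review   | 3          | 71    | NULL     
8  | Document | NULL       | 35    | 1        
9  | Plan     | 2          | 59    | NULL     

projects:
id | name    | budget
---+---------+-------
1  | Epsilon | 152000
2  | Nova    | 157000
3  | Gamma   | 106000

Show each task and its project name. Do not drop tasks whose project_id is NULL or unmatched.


LEFT JOIN keeps every row from tasks (the left table); where project_id has no match in projects, the project columns become NULL. Walk through each task:
  - task 1 (Test): project_id=1 -> matches Epsilon
  - task 2 (Migrate): project_id=3 -> matches Gamma
  - task 3 (Audit): project_id=2 -> matches Nova
  - task 4 (Research): project_id=2 -> matches Nova
  - task 5 (Refactor): project_id=1 -> matches Epsilon
  - task 6 (Train): project_id=2 -> matches Nova
  - task 7 (Review): project_id=3 -> matches Gamma
  - task 8 (Document): project_id=NULL, no match -> kept with NULL
  - task 9 (Plan): project_id=2 -> matches Nova
All 9 rows appear; 1 has NULL project.

SQL:
SELECT a.name, b.name AS project
FROM tasks a
LEFT JOIN projects b ON a.project_id = b.id

Result:
name     | project
---------+--------
Test     | Epsilon
Migrate  | Gamma  
Audit    | Nova   
Research | Nova   
Refactor | Epsilon
Train    | Nova   
Review   | Gamma  
Document | NULL   
Plan     | Nova   


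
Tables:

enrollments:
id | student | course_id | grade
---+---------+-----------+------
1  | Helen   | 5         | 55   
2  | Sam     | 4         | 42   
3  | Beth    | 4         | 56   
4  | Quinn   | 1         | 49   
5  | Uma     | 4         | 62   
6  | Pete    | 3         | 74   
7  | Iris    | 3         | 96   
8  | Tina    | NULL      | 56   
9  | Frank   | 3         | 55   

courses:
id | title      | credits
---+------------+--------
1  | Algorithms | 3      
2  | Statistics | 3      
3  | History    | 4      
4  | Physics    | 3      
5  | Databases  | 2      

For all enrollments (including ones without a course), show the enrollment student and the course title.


LEFT JOIN keeps every row from enrollments (the left table); where course_id has no match in courses, the course columns become NULL. Walk through each enrollment:
  - enrollment 1 (Helen): course_id=5 -> matches Databases
  - enrollment 2 (Sam): course_id=4 -> matches Physics
  - enrollment 3 (Beth): course_id=4 -> matches Physics
  - enrollment 4 (Quinn): course_id=1 -> matches Algorithms
  - enrollment 5 (Uma): course_id=4 -> matches Physics
  - enrollment 6 (Pete): course_id=3 -> matches History
  - enrollment 7 (Iris): course_id=3 -> matches History
  - enrollment 8 (Tina): course_id=NULL, no match -> kept with NULL
  - enrollment 9 (Frank): course_id=3 -> matches History
All 9 rows appear; 1 has NULL course.

SQL:
SELECT a.student, b.title AS course
FROM enrollments a
LEFT JOIN courses b ON a.course_id = b.id

Result:
student | course    
--------+-----------
Helen   | Databases 
Sam     | Physics   
Beth    | Physics   
Quinn   | Algorithms
Uma     | Physics   
Pete    | History   
Iris    | History   
Tina    | NULL      
Frank   | History   
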